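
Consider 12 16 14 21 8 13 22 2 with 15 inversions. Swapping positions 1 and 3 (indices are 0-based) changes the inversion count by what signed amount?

Positions 1 and 3 hold 16 and 21; after swapping, the array is [12, 21, 14, 16, 8, 13, 22, 2].
Count, for each position, how many later elements it exceeds:
12 → 8, 2 → 2
21 → 14, 16, 8, 13, 2 → 5
14 → 8, 13, 2 → 3
16 → 8, 13, 2 → 3
8 → 2 → 1
13 → 2 → 1
22 → 2 → 1
2 → none → 0
Sum: 2 + 5 + 3 + 3 + 1 + 1 + 1 + 0 = 16
Change: 16 − 15 = +1

+1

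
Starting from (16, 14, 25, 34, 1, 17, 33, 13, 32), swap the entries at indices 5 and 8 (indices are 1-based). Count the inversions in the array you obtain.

17 inversions

Positions 5 and 8 hold 1 and 13; after swapping, the array is [16, 14, 25, 34, 13, 17, 33, 1, 32].
Element-by-element contributions:
16: 3
14: 2
25: 3
34: 5
13: 1
17: 1
33: 2
1: 0
32: 0
Sum: 3 + 2 + 3 + 5 + 1 + 1 + 2 + 0 + 0 = 17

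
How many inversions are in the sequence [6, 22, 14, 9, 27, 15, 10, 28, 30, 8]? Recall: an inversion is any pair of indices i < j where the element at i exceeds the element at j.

Count, for each position, how many later elements it exceeds:
6 → none → 0
22 → 14, 9, 15, 10, 8 → 5
14 → 9, 10, 8 → 3
9 → 8 → 1
27 → 15, 10, 8 → 3
15 → 10, 8 → 2
10 → 8 → 1
28 → 8 → 1
30 → 8 → 1
8 → none → 0
Sum: 0 + 5 + 3 + 1 + 3 + 2 + 1 + 1 + 1 + 0 = 17

Out-of-order pairs: 17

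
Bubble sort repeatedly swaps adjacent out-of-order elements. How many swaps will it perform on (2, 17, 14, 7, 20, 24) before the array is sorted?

3

Minimum adjacent swaps = number of inversions (each swap of adjacent out-of-order elements removes one inversion and no swap can remove more).
Count inversions — for each element, later elements that are smaller:
2: none → 0
17: 14, 7 → 2
14: 7 → 1
7: none → 0
20: none → 0
24: none → 0
Total inversions: 0 + 2 + 1 + 0 + 0 + 0 = 3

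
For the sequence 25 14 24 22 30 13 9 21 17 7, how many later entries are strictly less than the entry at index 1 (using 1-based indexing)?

8

The element at index 1 is 25.
Elements after it: 14, 24, 22, 30, 13, 9, 21, 17, 7
Those smaller than 25: 14, 24, 22, 13, 9, 21, 17, 7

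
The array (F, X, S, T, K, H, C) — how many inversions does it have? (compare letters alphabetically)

There are 15 out-of-order pairs.

Sweep left to right; for each value list the smaller values that follow it:
F → C → 1
X → S, T, K, H, C → 5
S → K, H, C → 3
T → K, H, C → 3
K → H, C → 2
H → C → 1
C → none → 0
Sum: 1 + 5 + 3 + 3 + 2 + 1 + 0 = 15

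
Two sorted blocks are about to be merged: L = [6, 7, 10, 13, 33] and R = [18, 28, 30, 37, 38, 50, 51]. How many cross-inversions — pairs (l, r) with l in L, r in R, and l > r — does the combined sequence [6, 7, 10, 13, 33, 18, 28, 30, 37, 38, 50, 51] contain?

3 split inversions

Take each right-half value and tally the left-half values above it:
r = 18: 33 → 1
r = 28: 33 → 1
r = 30: 33 → 1
r = 37: none → 0
r = 38: none → 0
r = 50: none → 0
r = 51: none → 0
Cross-inversions: 1 + 1 + 1 + 0 + 0 + 0 + 0 = 3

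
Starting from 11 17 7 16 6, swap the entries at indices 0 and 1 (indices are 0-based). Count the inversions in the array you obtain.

Positions 0 and 1 hold 11 and 17; after swapping, the array is [17, 11, 7, 16, 6].
For each element, count later entries that are smaller:
17: 4
11: 2
7: 1
16: 1
6: 0
Sum: 4 + 2 + 1 + 1 + 0 = 8

8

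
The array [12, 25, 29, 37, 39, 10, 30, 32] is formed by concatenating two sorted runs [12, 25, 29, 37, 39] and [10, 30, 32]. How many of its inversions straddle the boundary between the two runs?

Split inversions: 9

For each element r of the right run, count left-run elements greater than r:
r = 10: 12, 25, 29, 37, 39 → 5
r = 30: 37, 39 → 2
r = 32: 37, 39 → 2
Cross-inversions: 5 + 2 + 2 = 9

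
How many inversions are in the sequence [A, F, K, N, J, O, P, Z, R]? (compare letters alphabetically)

3

Sweep left to right; for each value list the smaller values that follow it:
A → none → 0
F → none → 0
K → J → 1
N → J → 1
J → none → 0
O → none → 0
P → none → 0
Z → R → 1
R → none → 0
Sum: 0 + 0 + 1 + 1 + 0 + 0 + 0 + 1 + 0 = 3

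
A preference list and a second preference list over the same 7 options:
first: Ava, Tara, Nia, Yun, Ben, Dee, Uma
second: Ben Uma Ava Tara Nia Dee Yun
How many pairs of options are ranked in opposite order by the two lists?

There are 10 pairs.

Assign each item its position (1..7) in the first ordering, then rewrite the second ordering as that position sequence:
positions: Ava→1, Tara→2, Nia→3, Yun→4, Ben→5, Dee→6, Uma→7
second ordering as positions: [5, 7, 1, 2, 3, 6, 4]
Discordant pairs = inversions in this position sequence.
5: 1, 2, 3, 4 → 4
7: 1, 2, 3, 6, 4 → 5
1: 0
2: 0
3: 0
6: 4 → 1
4: 0
Total: 4 + 5 + 0 + 0 + 0 + 1 + 0 = 10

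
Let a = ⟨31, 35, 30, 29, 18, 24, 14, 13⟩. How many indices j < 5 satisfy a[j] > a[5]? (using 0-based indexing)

4 such elements

The element at index 5 is 24.
Elements before it: 31, 35, 30, 29, 18
Those larger than 24: 31, 35, 30, 29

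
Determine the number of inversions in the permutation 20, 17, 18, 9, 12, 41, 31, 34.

Element-by-element contributions:
20 → 17, 18, 9, 12 → 4
17 → 9, 12 → 2
18 → 9, 12 → 2
9 → none → 0
12 → none → 0
41 → 31, 34 → 2
31 → none → 0
34 → none → 0
Sum: 4 + 2 + 2 + 0 + 0 + 2 + 0 + 0 = 10

10 inversions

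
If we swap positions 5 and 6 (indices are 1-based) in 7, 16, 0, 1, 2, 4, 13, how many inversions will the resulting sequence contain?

Positions 5 and 6 hold 2 and 4; after swapping, the array is [7, 16, 0, 1, 4, 2, 13].
Sweep left to right; for each value list the smaller values that follow it:
7 → 0, 1, 4, 2 → 4
16 → 0, 1, 4, 2, 13 → 5
0 → none → 0
1 → none → 0
4 → 2 → 1
2 → none → 0
13 → none → 0
Sum: 4 + 5 + 0 + 0 + 1 + 0 + 0 = 10

10 inversions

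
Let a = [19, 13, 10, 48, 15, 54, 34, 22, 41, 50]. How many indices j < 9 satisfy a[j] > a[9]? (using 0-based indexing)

The element at index 9 is 50.
Elements before it: 19, 13, 10, 48, 15, 54, 34, 22, 41
Those larger than 50: 54

1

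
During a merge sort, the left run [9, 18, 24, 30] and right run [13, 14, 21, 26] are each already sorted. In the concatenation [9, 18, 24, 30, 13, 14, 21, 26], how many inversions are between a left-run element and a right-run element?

9 cross-inversions

Take each right-half value and tally the left-half values above it:
r = 13: 18, 24, 30 → 3
r = 14: 18, 24, 30 → 3
r = 21: 24, 30 → 2
r = 26: 30 → 1
Cross-inversions: 3 + 3 + 2 + 1 = 9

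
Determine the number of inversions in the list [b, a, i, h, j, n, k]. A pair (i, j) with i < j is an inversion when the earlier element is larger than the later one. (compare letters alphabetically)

Inversion pairs (indices are 0-based):
(0,1): b > a
(2,3): i > h
(5,6): n > k
That's 3 pairs.

3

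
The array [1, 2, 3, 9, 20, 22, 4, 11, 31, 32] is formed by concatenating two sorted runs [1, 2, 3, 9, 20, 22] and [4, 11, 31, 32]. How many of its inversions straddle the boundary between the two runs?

5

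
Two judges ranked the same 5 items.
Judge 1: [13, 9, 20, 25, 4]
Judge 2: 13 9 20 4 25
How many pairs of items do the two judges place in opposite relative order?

There is 1 discordant pair.

Assign each item its position (1..5) in the first ordering, then rewrite the second ordering as that position sequence:
positions: 13→1, 9→2, 20→3, 25→4, 4→5
second ordering as positions: [1, 2, 3, 5, 4]
Discordant pairs = inversions in this position sequence.
1: 0
2: 0
3: 0
5: 4 → 1
4: 0
Total: 0 + 0 + 0 + 1 + 0 = 1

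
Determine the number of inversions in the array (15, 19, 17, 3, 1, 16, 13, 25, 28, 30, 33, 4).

23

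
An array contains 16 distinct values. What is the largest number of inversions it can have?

A reversed (strictly descending) arrangement makes every pair an inversion, giving C(16, 2) inversions.
C(16, 2) = 16·15/2 = 120

120 inversions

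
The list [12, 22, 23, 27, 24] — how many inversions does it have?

1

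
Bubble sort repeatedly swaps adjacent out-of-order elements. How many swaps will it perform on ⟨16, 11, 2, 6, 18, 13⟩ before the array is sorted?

7 adjacent swaps

Each adjacent swap fixes exactly one inversion, so the minimum swap count equals the number of inversions.
Count inversions — for each element, later elements that are smaller:
16: 11, 2, 6, 13 → 4
11: 2, 6 → 2
2: none → 0
6: none → 0
18: 13 → 1
13: none → 0
Total inversions: 4 + 2 + 0 + 0 + 1 + 0 = 7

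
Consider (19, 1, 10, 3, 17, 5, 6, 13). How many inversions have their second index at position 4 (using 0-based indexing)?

1

The element at index 4 is 17.
Elements before it: 19, 1, 10, 3
Those larger than 17: 19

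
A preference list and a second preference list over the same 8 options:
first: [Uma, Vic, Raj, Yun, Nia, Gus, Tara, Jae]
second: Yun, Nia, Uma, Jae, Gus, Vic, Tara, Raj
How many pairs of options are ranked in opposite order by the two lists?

Assign each item its position (1..8) in the first ordering, then rewrite the second ordering as that position sequence:
positions: Uma→1, Vic→2, Raj→3, Yun→4, Nia→5, Gus→6, Tara→7, Jae→8
second ordering as positions: [4, 5, 1, 8, 6, 2, 7, 3]
Discordant pairs = inversions in this position sequence.
4: 1, 2, 3 → 3
5: 1, 2, 3 → 3
1: 0
8: 6, 2, 7, 3 → 4
6: 2, 3 → 2
2: 0
7: 3 → 1
3: 0
Total: 3 + 3 + 0 + 4 + 2 + 0 + 1 + 0 = 13

There are 13 pairs.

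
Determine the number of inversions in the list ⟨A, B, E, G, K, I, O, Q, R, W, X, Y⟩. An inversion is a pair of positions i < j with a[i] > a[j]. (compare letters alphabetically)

1

For each element, count later entries that are smaller:
A: 0
B: 0
E: 0
G: 0
K: 1
I: 0
O: 0
Q: 0
R: 0
W: 0
X: 0
Y: 0
Sum: 0 + 0 + 0 + 0 + 1 + 0 + 0 + 0 + 0 + 0 + 0 + 0 = 1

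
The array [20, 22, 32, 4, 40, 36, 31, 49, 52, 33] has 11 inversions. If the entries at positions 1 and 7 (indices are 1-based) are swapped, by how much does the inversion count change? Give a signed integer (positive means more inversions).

+3

Positions 1 and 7 hold 20 and 31; after swapping, the array is [31, 22, 32, 4, 40, 36, 20, 49, 52, 33].
For each element, count later entries that are smaller:
31 → 22, 4, 20 → 3
22 → 4, 20 → 2
32 → 4, 20 → 2
4 → none → 0
40 → 36, 20, 33 → 3
36 → 20, 33 → 2
20 → none → 0
49 → 33 → 1
52 → 33 → 1
33 → none → 0
Sum: 3 + 2 + 2 + 0 + 3 + 2 + 0 + 1 + 1 + 0 = 14
Change: 14 − 11 = +3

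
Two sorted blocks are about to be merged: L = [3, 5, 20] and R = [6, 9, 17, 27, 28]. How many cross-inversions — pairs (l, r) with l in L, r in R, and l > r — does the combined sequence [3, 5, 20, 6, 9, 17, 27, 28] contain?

3

Take each right-half value and tally the left-half values above it:
r = 6: 20 → 1
r = 9: 20 → 1
r = 17: 20 → 1
r = 27: none → 0
r = 28: none → 0
Cross-inversions: 1 + 1 + 1 + 0 + 0 = 3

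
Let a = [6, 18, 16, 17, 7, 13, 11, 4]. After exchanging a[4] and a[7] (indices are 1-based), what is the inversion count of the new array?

16

Positions 4 and 7 hold 17 and 11; after swapping, the array is [6, 18, 16, 11, 7, 13, 17, 4].
Element-by-element contributions:
6: 1
18: 6
16: 4
11: 2
7: 1
13: 1
17: 1
4: 0
Sum: 1 + 6 + 4 + 2 + 1 + 1 + 1 + 0 = 16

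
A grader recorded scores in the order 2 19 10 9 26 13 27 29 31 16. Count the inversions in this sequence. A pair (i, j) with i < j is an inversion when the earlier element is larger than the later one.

Count, for each position, how many later elements it exceeds:
2: 0
19: 4
10: 1
9: 0
26: 2
13: 0
27: 1
29: 1
31: 1
16: 0
Sum: 0 + 4 + 1 + 0 + 2 + 0 + 1 + 1 + 1 + 0 = 10

10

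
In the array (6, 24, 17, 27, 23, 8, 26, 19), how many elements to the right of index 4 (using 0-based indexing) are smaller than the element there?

The element at index 4 is 23.
Elements after it: 8, 26, 19
Those smaller than 23: 8, 19

2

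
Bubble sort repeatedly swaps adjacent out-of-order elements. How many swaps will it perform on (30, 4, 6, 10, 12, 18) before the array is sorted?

Minimum adjacent swaps = number of inversions (each swap of adjacent out-of-order elements removes one inversion and no swap can remove more).
Count inversions — for each element, later elements that are smaller:
30: 4, 6, 10, 12, 18 → 5
4: none → 0
6: none → 0
10: none → 0
12: none → 0
18: none → 0
Total inversions: 5 + 0 + 0 + 0 + 0 + 0 = 5

5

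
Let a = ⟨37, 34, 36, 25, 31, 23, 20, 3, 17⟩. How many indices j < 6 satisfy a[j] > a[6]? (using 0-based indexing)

The element at index 6 is 20.
Elements before it: 37, 34, 36, 25, 31, 23
Those larger than 20: 37, 34, 36, 25, 31, 23

6 such elements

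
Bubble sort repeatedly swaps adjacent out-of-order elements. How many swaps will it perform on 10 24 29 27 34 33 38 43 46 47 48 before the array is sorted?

There are 2 swaps.

The minimum number of adjacent swaps to sort an array equals its inversion count, since every such swap removes exactly one inversion.
Count inversions — for each element, later elements that are smaller:
10: none → 0
24: none → 0
29: 27 → 1
27: none → 0
34: 33 → 1
33: none → 0
38: none → 0
43: none → 0
46: none → 0
47: none → 0
48: none → 0
Total inversions: 0 + 0 + 1 + 0 + 1 + 0 + 0 + 0 + 0 + 0 + 0 = 2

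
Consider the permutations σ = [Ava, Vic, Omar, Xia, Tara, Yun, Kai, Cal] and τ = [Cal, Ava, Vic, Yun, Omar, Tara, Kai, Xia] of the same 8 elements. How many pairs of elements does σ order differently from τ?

Discordant pairs: 12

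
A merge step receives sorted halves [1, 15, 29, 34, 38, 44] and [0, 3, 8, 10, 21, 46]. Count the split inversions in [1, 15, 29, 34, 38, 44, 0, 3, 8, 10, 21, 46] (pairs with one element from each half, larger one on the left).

Take each right-half value and tally the left-half values above it:
r = 0: 1, 15, 29, 34, 38, 44 → 6
r = 3: 15, 29, 34, 38, 44 → 5
r = 8: 15, 29, 34, 38, 44 → 5
r = 10: 15, 29, 34, 38, 44 → 5
r = 21: 29, 34, 38, 44 → 4
r = 46: none → 0
Cross-inversions: 6 + 5 + 5 + 5 + 4 + 0 = 25

25 split inversions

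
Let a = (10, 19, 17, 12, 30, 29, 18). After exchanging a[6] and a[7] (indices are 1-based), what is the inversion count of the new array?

Positions 6 and 7 hold 29 and 18; after swapping, the array is [10, 19, 17, 12, 30, 18, 29].
Count, for each position, how many later elements it exceeds:
10: 0
19: 3
17: 1
12: 0
30: 2
18: 0
29: 0
Sum: 0 + 3 + 1 + 0 + 2 + 0 + 0 = 6

6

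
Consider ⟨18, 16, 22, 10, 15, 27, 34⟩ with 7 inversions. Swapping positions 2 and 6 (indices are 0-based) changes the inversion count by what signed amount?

Positions 2 and 6 hold 22 and 34; after swapping, the array is [18, 16, 34, 10, 15, 27, 22].
Sweep left to right; for each value list the smaller values that follow it:
18: 3
16: 2
34: 4
10: 0
15: 0
27: 1
22: 0
Sum: 3 + 2 + 4 + 0 + 0 + 1 + 0 = 10
Change: 10 − 7 = +3

+3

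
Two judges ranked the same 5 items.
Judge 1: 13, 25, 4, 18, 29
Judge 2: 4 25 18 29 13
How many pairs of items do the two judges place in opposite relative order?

5 discordant pairs

Assign each item its position (1..5) in the first ordering, then rewrite the second ordering as that position sequence:
positions: 13→1, 25→2, 4→3, 18→4, 29→5
second ordering as positions: [3, 2, 4, 5, 1]
Discordant pairs = inversions in this position sequence.
3: 2, 1 → 2
2: 1 → 1
4: 1 → 1
5: 1 → 1
1: 0
Total: 2 + 1 + 1 + 1 + 0 = 5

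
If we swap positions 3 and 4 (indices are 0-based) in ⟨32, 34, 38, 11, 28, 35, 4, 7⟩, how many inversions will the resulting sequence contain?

Positions 3 and 4 hold 11 and 28; after swapping, the array is [32, 34, 38, 28, 11, 35, 4, 7].
Sweep left to right; for each value list the smaller values that follow it:
32 → 28, 11, 4, 7 → 4
34 → 28, 11, 4, 7 → 4
38 → 28, 11, 35, 4, 7 → 5
28 → 11, 4, 7 → 3
11 → 4, 7 → 2
35 → 4, 7 → 2
4 → none → 0
7 → none → 0
Sum: 4 + 4 + 5 + 3 + 2 + 2 + 0 + 0 = 20

20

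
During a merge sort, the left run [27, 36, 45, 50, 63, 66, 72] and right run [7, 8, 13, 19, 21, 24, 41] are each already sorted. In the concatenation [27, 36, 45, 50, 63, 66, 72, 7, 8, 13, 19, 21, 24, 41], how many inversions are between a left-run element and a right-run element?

There are 47 split inversions.

Take each right-half value and tally the left-half values above it:
r = 7: 27, 36, 45, 50, 63, 66, 72 → 7
r = 8: 27, 36, 45, 50, 63, 66, 72 → 7
r = 13: 27, 36, 45, 50, 63, 66, 72 → 7
r = 19: 27, 36, 45, 50, 63, 66, 72 → 7
r = 21: 27, 36, 45, 50, 63, 66, 72 → 7
r = 24: 27, 36, 45, 50, 63, 66, 72 → 7
r = 41: 45, 50, 63, 66, 72 → 5
Cross-inversions: 7 + 7 + 7 + 7 + 7 + 7 + 5 = 47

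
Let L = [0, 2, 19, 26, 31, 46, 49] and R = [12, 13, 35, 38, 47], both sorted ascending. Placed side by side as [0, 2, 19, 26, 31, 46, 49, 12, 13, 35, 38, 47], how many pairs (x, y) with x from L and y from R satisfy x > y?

15 split inversions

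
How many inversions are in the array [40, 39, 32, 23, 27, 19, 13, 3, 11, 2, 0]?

Element-by-element contributions:
40: 10
39: 9
32: 8
23: 6
27: 6
19: 5
13: 4
3: 2
11: 2
2: 1
0: 0
Sum: 10 + 9 + 8 + 6 + 6 + 5 + 4 + 2 + 2 + 1 + 0 = 53

There are 53 inversions.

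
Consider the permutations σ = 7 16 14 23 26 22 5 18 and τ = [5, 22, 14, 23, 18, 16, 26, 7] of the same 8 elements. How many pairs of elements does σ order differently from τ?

20

Assign each item its position (1..8) in the first ordering, then rewrite the second ordering as that position sequence:
positions: 7→1, 16→2, 14→3, 23→4, 26→5, 22→6, 5→7, 18→8
second ordering as positions: [7, 6, 3, 4, 8, 2, 5, 1]
Discordant pairs = inversions in this position sequence.
7: 6, 3, 4, 2, 5, 1 → 6
6: 3, 4, 2, 5, 1 → 5
3: 2, 1 → 2
4: 2, 1 → 2
8: 2, 5, 1 → 3
2: 1 → 1
5: 1 → 1
1: 0
Total: 6 + 5 + 2 + 2 + 3 + 1 + 1 + 0 = 20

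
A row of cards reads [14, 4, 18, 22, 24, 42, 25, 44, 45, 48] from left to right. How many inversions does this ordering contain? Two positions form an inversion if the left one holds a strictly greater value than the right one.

For each element, count later entries that are smaller:
14: 1
4: 0
18: 0
22: 0
24: 0
42: 1
25: 0
44: 0
45: 0
48: 0
Sum: 1 + 0 + 0 + 0 + 0 + 1 + 0 + 0 + 0 + 0 = 2

2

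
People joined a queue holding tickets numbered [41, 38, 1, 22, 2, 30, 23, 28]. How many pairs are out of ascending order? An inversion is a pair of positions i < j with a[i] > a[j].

For each element, count later entries that are smaller:
41 → 38, 1, 22, 2, 30, 23, 28 → 7
38 → 1, 22, 2, 30, 23, 28 → 6
1 → none → 0
22 → 2 → 1
2 → none → 0
30 → 23, 28 → 2
23 → none → 0
28 → none → 0
Sum: 7 + 6 + 0 + 1 + 0 + 2 + 0 + 0 = 16

16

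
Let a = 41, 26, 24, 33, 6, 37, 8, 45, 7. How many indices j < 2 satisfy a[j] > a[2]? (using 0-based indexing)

The element at index 2 is 24.
Elements before it: 41, 26
Those larger than 24: 41, 26

2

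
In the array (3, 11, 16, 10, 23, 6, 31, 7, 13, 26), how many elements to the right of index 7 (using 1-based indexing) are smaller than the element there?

3

The element at index 7 is 31.
Elements after it: 7, 13, 26
Those smaller than 31: 7, 13, 26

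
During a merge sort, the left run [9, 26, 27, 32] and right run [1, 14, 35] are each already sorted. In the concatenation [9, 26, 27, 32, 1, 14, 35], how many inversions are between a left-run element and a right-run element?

7 split inversions

For each element r of the right run, count left-run elements greater than r:
r = 1: 9, 26, 27, 32 → 4
r = 14: 26, 27, 32 → 3
r = 35: none → 0
Cross-inversions: 4 + 3 + 0 = 7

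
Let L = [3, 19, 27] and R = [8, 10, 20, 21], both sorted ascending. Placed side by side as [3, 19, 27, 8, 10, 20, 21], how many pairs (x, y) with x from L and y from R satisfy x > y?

Take each right-half value and tally the left-half values above it:
r = 8: 19, 27 → 2
r = 10: 19, 27 → 2
r = 20: 27 → 1
r = 21: 27 → 1
Cross-inversions: 2 + 2 + 1 + 1 = 6

6 split inversions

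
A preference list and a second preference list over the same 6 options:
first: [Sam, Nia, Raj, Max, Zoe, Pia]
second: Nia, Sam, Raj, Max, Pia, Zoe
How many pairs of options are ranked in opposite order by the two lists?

2 pairs

Assign each item its position (1..6) in the first ordering, then rewrite the second ordering as that position sequence:
positions: Sam→1, Nia→2, Raj→3, Max→4, Zoe→5, Pia→6
second ordering as positions: [2, 1, 3, 4, 6, 5]
Discordant pairs = inversions in this position sequence.
2: 1 → 1
1: 0
3: 0
4: 0
6: 5 → 1
5: 0
Total: 1 + 0 + 0 + 0 + 1 + 0 = 2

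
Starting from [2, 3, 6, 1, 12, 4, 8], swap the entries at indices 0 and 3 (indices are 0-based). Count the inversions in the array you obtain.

There are 5 inversions.

Positions 0 and 3 hold 2 and 1; after swapping, the array is [1, 3, 6, 2, 12, 4, 8].
For each element, count later entries that are smaller:
1: 0
3: 1
6: 2
2: 0
12: 2
4: 0
8: 0
Sum: 0 + 1 + 2 + 0 + 2 + 0 + 0 = 5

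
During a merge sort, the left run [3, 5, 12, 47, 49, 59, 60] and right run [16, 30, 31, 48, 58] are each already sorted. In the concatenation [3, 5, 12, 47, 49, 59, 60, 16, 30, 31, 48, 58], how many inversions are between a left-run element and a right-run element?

Count, for every r in R, how many entries of L exceed r:
r = 16: 47, 49, 59, 60 → 4
r = 30: 47, 49, 59, 60 → 4
r = 31: 47, 49, 59, 60 → 4
r = 48: 49, 59, 60 → 3
r = 58: 59, 60 → 2
Cross-inversions: 4 + 4 + 4 + 3 + 2 = 17

Cross-inversions: 17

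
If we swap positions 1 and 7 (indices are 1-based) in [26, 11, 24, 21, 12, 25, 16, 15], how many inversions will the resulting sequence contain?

Inversions: 10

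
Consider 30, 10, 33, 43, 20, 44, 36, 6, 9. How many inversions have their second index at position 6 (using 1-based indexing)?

The element at index 6 is 44.
Elements before it: 30, 10, 33, 43, 20
None of them are larger than 44.

0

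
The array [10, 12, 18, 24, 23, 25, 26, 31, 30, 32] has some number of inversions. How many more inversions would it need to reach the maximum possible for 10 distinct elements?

43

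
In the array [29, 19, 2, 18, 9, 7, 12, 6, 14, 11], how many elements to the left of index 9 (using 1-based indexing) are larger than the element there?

The element at index 9 is 14.
Elements before it: 29, 19, 2, 18, 9, 7, 12, 6
Those larger than 14: 29, 19, 18

3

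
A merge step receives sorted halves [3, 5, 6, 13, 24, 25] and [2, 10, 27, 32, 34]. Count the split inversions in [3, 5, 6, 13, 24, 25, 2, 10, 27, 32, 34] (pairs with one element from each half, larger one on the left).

There are 9 cross-inversions.

Count, for every r in R, how many entries of L exceed r:
r = 2: 3, 5, 6, 13, 24, 25 → 6
r = 10: 13, 24, 25 → 3
r = 27: none → 0
r = 32: none → 0
r = 34: none → 0
Cross-inversions: 6 + 3 + 0 + 0 + 0 = 9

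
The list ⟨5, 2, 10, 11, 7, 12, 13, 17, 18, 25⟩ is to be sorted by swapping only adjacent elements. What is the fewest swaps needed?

3

Minimum adjacent swaps = number of inversions (each swap of adjacent out-of-order elements removes one inversion and no swap can remove more).
Count inversions — for each element, later elements that are smaller:
5: 2 → 1
2: none → 0
10: 7 → 1
11: 7 → 1
7: none → 0
12: none → 0
13: none → 0
17: none → 0
18: none → 0
25: none → 0
Total inversions: 1 + 0 + 1 + 1 + 0 + 0 + 0 + 0 + 0 + 0 = 3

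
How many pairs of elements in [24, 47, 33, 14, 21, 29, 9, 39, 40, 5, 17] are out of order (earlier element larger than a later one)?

33 inversions

Element-by-element contributions:
24: 5
47: 9
33: 6
14: 2
21: 3
29: 3
9: 1
39: 2
40: 2
5: 0
17: 0
Sum: 5 + 9 + 6 + 2 + 3 + 3 + 1 + 2 + 2 + 0 + 0 = 33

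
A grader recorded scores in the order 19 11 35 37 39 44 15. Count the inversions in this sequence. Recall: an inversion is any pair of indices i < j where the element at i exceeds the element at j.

Inversions: 6

Listing every pair i<j with a[i]>a[j] (using 1-based positions):
(1,2): 19 > 11
(1,7): 19 > 15
(3,7): 35 > 15
(4,7): 37 > 15
(5,7): 39 > 15
(6,7): 44 > 15
That's 6 pairs.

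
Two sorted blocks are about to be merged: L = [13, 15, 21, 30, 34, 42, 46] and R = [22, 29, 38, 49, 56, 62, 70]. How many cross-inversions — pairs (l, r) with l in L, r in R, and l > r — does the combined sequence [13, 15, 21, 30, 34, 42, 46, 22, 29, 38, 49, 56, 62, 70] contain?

Take each right-half value and tally the left-half values above it:
r = 22: 30, 34, 42, 46 → 4
r = 29: 30, 34, 42, 46 → 4
r = 38: 42, 46 → 2
r = 49: none → 0
r = 56: none → 0
r = 62: none → 0
r = 70: none → 0
Cross-inversions: 4 + 4 + 2 + 0 + 0 + 0 + 0 = 10

10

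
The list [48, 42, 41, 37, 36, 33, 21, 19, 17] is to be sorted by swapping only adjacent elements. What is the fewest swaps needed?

Minimum adjacent swaps = number of inversions (each swap of adjacent out-of-order elements removes one inversion and no swap can remove more).
Count inversions — for each element, later elements that are smaller:
48: 42, 41, 37, 36, 33, 21, 19, 17 → 8
42: 41, 37, 36, 33, 21, 19, 17 → 7
41: 37, 36, 33, 21, 19, 17 → 6
37: 36, 33, 21, 19, 17 → 5
36: 33, 21, 19, 17 → 4
33: 21, 19, 17 → 3
21: 19, 17 → 2
19: 17 → 1
17: none → 0
Total inversions: 8 + 7 + 6 + 5 + 4 + 3 + 2 + 1 + 0 = 36

36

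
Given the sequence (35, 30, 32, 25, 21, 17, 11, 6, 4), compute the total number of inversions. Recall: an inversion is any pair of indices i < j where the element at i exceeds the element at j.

35

Element-by-element contributions:
35: 8
30: 6
32: 6
25: 5
21: 4
17: 3
11: 2
6: 1
4: 0
Sum: 8 + 6 + 6 + 5 + 4 + 3 + 2 + 1 + 0 = 35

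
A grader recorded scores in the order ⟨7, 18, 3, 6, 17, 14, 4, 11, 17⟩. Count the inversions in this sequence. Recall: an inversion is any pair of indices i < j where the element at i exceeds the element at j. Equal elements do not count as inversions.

16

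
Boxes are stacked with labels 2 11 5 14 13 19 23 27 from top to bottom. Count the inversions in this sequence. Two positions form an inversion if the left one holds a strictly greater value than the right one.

There are 2 out-of-order pairs.

For each element, count later entries that are smaller:
2 → none → 0
11 → 5 → 1
5 → none → 0
14 → 13 → 1
13 → none → 0
19 → none → 0
23 → none → 0
27 → none → 0
Sum: 0 + 1 + 0 + 1 + 0 + 0 + 0 + 0 = 2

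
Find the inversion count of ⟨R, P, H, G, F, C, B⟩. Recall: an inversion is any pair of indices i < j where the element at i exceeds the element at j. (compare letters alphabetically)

Inversions: 21

Element-by-element contributions:
R → P, H, G, F, C, B → 6
P → H, G, F, C, B → 5
H → G, F, C, B → 4
G → F, C, B → 3
F → C, B → 2
C → B → 1
B → none → 0
Sum: 6 + 5 + 4 + 3 + 2 + 1 + 0 = 21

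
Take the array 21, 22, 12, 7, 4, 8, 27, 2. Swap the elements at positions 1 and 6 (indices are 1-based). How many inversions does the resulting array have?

Positions 1 and 6 hold 21 and 8; after swapping, the array is [8, 22, 12, 7, 4, 21, 27, 2].
Count, for each position, how many later elements it exceeds:
8 → 7, 4, 2 → 3
22 → 12, 7, 4, 21, 2 → 5
12 → 7, 4, 2 → 3
7 → 4, 2 → 2
4 → 2 → 1
21 → 2 → 1
27 → 2 → 1
2 → none → 0
Sum: 3 + 5 + 3 + 2 + 1 + 1 + 1 + 0 = 16

There are 16 inversions.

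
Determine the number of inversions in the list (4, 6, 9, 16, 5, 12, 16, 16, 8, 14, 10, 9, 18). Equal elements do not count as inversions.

Element-by-element contributions:
4 → none → 0
6 → 5 → 1
9 → 5, 8 → 2
16 → 5, 12, 8, 14, 10, 9 → 6
5 → none → 0
12 → 8, 10, 9 → 3
16 → 8, 14, 10, 9 → 4
16 → 8, 14, 10, 9 → 4
8 → none → 0
14 → 10, 9 → 2
10 → 9 → 1
9 → none → 0
18 → none → 0
Sum: 0 + 1 + 2 + 6 + 0 + 3 + 4 + 4 + 0 + 2 + 1 + 0 + 0 = 23

23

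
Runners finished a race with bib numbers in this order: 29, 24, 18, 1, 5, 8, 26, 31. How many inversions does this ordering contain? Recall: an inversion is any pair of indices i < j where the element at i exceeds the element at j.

13 inversions

Element-by-element contributions:
29: 6
24: 4
18: 3
1: 0
5: 0
8: 0
26: 0
31: 0
Sum: 6 + 4 + 3 + 0 + 0 + 0 + 0 + 0 = 13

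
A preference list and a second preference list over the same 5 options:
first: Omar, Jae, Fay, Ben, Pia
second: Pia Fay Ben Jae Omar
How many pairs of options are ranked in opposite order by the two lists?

Pairs: 9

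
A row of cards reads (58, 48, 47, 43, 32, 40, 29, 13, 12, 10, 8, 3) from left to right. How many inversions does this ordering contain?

There are 65 inversions.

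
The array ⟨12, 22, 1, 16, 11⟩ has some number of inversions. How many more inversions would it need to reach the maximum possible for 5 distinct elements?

Maximum inversions for 5 distinct elements is C(5, 2) = 5·4/2 = 10.
Current inversions — for each element, count later smaller elements:
12: 2
22: 3
1: 0
16: 1
11: 0
Current total: 2 + 3 + 0 + 1 + 0 = 6
Shortfall: 10 − 6 = 4

4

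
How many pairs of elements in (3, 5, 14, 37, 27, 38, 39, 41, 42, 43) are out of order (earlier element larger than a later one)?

1 inversion

Count, for each position, how many later elements it exceeds:
3 → none → 0
5 → none → 0
14 → none → 0
37 → 27 → 1
27 → none → 0
38 → none → 0
39 → none → 0
41 → none → 0
42 → none → 0
43 → none → 0
Sum: 0 + 0 + 0 + 1 + 0 + 0 + 0 + 0 + 0 + 0 = 1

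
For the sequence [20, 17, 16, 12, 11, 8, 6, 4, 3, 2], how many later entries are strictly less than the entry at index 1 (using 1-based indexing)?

The element at index 1 is 20.
Elements after it: 17, 16, 12, 11, 8, 6, 4, 3, 2
Those smaller than 20: 17, 16, 12, 11, 8, 6, 4, 3, 2

9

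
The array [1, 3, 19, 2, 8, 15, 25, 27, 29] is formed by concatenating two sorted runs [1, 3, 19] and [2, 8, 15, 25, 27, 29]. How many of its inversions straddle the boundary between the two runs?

There are 4 cross-inversions.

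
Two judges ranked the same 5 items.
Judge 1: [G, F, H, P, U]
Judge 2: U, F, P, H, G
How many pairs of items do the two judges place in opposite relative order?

8

Assign each item its position (1..5) in the first ordering, then rewrite the second ordering as that position sequence:
positions: G→1, F→2, H→3, P→4, U→5
second ordering as positions: [5, 2, 4, 3, 1]
Discordant pairs = inversions in this position sequence.
5: 2, 4, 3, 1 → 4
2: 1 → 1
4: 3, 1 → 2
3: 1 → 1
1: 0
Total: 4 + 1 + 2 + 1 + 0 = 8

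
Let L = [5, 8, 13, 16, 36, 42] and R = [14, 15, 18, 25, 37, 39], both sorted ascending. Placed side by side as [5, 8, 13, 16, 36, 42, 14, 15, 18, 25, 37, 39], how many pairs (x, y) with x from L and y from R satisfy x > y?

Take each right-half value and tally the left-half values above it:
r = 14: 16, 36, 42 → 3
r = 15: 16, 36, 42 → 3
r = 18: 36, 42 → 2
r = 25: 36, 42 → 2
r = 37: 42 → 1
r = 39: 42 → 1
Cross-inversions: 3 + 3 + 2 + 2 + 1 + 1 = 12

12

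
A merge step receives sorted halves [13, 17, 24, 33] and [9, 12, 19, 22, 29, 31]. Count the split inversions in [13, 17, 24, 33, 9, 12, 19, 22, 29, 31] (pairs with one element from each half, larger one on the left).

Take each right-half value and tally the left-half values above it:
r = 9: 13, 17, 24, 33 → 4
r = 12: 13, 17, 24, 33 → 4
r = 19: 24, 33 → 2
r = 22: 24, 33 → 2
r = 29: 33 → 1
r = 31: 33 → 1
Cross-inversions: 4 + 4 + 2 + 2 + 1 + 1 = 14

14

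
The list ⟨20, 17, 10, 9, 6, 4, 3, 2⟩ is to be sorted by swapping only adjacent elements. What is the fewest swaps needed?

There are 28 swaps.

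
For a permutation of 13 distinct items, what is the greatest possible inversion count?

78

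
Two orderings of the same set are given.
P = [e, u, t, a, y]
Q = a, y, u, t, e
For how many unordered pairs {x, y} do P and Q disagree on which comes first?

8

Assign each item its position (1..5) in the first ordering, then rewrite the second ordering as that position sequence:
positions: e→1, u→2, t→3, a→4, y→5
second ordering as positions: [4, 5, 2, 3, 1]
Discordant pairs = inversions in this position sequence.
4: 2, 3, 1 → 3
5: 2, 3, 1 → 3
2: 1 → 1
3: 1 → 1
1: 0
Total: 3 + 3 + 1 + 1 + 0 = 8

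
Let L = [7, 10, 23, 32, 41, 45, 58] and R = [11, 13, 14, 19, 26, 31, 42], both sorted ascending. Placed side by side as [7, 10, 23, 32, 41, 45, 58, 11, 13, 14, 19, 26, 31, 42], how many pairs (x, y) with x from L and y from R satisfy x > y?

For each element r of the right run, count left-run elements greater than r:
r = 11: 23, 32, 41, 45, 58 → 5
r = 13: 23, 32, 41, 45, 58 → 5
r = 14: 23, 32, 41, 45, 58 → 5
r = 19: 23, 32, 41, 45, 58 → 5
r = 26: 32, 41, 45, 58 → 4
r = 31: 32, 41, 45, 58 → 4
r = 42: 45, 58 → 2
Cross-inversions: 5 + 5 + 5 + 5 + 4 + 4 + 2 = 30

30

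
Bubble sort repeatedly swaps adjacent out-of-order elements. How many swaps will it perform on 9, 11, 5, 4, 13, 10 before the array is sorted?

Minimum adjacent swaps = number of inversions (each swap of adjacent out-of-order elements removes one inversion and no swap can remove more).
Count inversions — for each element, later elements that are smaller:
9: 5, 4 → 2
11: 5, 4, 10 → 3
5: 4 → 1
4: none → 0
13: 10 → 1
10: none → 0
Total inversions: 2 + 3 + 1 + 0 + 1 + 0 = 7

Adjacent swaps: 7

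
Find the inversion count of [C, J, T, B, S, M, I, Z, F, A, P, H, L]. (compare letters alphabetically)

Element-by-element contributions:
C → B, A → 2
J → B, I, F, A, H → 5
T → B, S, M, I, F, A, P, H, L → 9
B → A → 1
S → M, I, F, A, P, H, L → 7
M → I, F, A, H, L → 5
I → F, A, H → 3
Z → F, A, P, H, L → 5
F → A → 1
A → none → 0
P → H, L → 2
H → none → 0
L → none → 0
Sum: 2 + 5 + 9 + 1 + 7 + 5 + 3 + 5 + 1 + 0 + 2 + 0 + 0 = 40

40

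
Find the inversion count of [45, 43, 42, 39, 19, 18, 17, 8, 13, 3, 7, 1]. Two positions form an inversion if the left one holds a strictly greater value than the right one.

For each element, count later entries that are smaller:
45 → 43, 42, 39, 19, 18, 17, 8, 13, 3, 7, 1 → 11
43 → 42, 39, 19, 18, 17, 8, 13, 3, 7, 1 → 10
42 → 39, 19, 18, 17, 8, 13, 3, 7, 1 → 9
39 → 19, 18, 17, 8, 13, 3, 7, 1 → 8
19 → 18, 17, 8, 13, 3, 7, 1 → 7
18 → 17, 8, 13, 3, 7, 1 → 6
17 → 8, 13, 3, 7, 1 → 5
8 → 3, 7, 1 → 3
13 → 3, 7, 1 → 3
3 → 1 → 1
7 → 1 → 1
1 → none → 0
Sum: 11 + 10 + 9 + 8 + 7 + 6 + 5 + 3 + 3 + 1 + 1 + 0 = 64

64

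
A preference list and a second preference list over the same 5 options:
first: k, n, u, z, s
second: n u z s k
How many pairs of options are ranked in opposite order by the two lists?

There are 4 pairs.

Assign each item its position (1..5) in the first ordering, then rewrite the second ordering as that position sequence:
positions: k→1, n→2, u→3, z→4, s→5
second ordering as positions: [2, 3, 4, 5, 1]
Discordant pairs = inversions in this position sequence.
2: 1 → 1
3: 1 → 1
4: 1 → 1
5: 1 → 1
1: 0
Total: 1 + 1 + 1 + 1 + 0 = 4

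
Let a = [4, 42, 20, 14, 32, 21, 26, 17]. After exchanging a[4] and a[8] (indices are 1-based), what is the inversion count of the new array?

14 inversions

Positions 4 and 8 hold 14 and 17; after swapping, the array is [4, 42, 20, 17, 32, 21, 26, 14].
Count, for each position, how many later elements it exceeds:
4 → none → 0
42 → 20, 17, 32, 21, 26, 14 → 6
20 → 17, 14 → 2
17 → 14 → 1
32 → 21, 26, 14 → 3
21 → 14 → 1
26 → 14 → 1
14 → none → 0
Sum: 0 + 6 + 2 + 1 + 3 + 1 + 1 + 0 = 14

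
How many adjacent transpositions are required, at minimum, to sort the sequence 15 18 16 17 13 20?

There are 6 adjacent swaps.

The minimum number of adjacent swaps to sort an array equals its inversion count, since every such swap removes exactly one inversion.
Count inversions — for each element, later elements that are smaller:
15: 13 → 1
18: 16, 17, 13 → 3
16: 13 → 1
17: 13 → 1
13: none → 0
20: none → 0
Total inversions: 1 + 3 + 1 + 1 + 0 + 0 = 6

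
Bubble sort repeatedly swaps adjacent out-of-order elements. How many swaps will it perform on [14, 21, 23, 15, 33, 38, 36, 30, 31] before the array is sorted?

The minimum number of adjacent swaps to sort an array equals its inversion count, since every such swap removes exactly one inversion.
Count inversions — for each element, later elements that are smaller:
14: none → 0
21: 15 → 1
23: 15 → 1
15: none → 0
33: 30, 31 → 2
38: 36, 30, 31 → 3
36: 30, 31 → 2
30: none → 0
31: none → 0
Total inversions: 0 + 1 + 1 + 0 + 2 + 3 + 2 + 0 + 0 = 9

9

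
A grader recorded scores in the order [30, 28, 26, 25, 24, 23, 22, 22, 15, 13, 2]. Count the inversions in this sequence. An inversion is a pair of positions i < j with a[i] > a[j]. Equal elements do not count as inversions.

Sweep left to right; for each value list the smaller values that follow it:
30 → 28, 26, 25, 24, 23, 22, 22, 15, 13, 2 → 10
28 → 26, 25, 24, 23, 22, 22, 15, 13, 2 → 9
26 → 25, 24, 23, 22, 22, 15, 13, 2 → 8
25 → 24, 23, 22, 22, 15, 13, 2 → 7
24 → 23, 22, 22, 15, 13, 2 → 6
23 → 22, 22, 15, 13, 2 → 5
22 → 15, 13, 2 → 3
22 → 15, 13, 2 → 3
15 → 13, 2 → 2
13 → 2 → 1
2 → none → 0
Sum: 10 + 9 + 8 + 7 + 6 + 5 + 3 + 3 + 2 + 1 + 0 = 54

54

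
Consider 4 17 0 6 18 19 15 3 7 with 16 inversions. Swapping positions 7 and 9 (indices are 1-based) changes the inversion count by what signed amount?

Positions 7 and 9 hold 15 and 7; after swapping, the array is [4, 17, 0, 6, 18, 19, 7, 3, 15].
Count, for each position, how many later elements it exceeds:
4: 2
17: 5
0: 0
6: 1
18: 3
19: 3
7: 1
3: 0
15: 0
Sum: 2 + 5 + 0 + 1 + 3 + 3 + 1 + 0 + 0 = 15
Change: 15 − 16 = -1

-1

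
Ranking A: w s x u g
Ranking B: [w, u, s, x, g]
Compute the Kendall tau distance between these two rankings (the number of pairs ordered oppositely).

Assign each item its position (1..5) in the first ordering, then rewrite the second ordering as that position sequence:
positions: w→1, s→2, x→3, u→4, g→5
second ordering as positions: [1, 4, 2, 3, 5]
Discordant pairs = inversions in this position sequence.
1: 0
4: 2, 3 → 2
2: 0
3: 0
5: 0
Total: 0 + 2 + 0 + 0 + 0 = 2

There are 2 discordant pairs.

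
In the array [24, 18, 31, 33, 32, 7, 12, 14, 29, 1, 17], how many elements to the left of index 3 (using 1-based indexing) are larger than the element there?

0

The element at index 3 is 31.
Elements before it: 24, 18
None of them are larger than 31.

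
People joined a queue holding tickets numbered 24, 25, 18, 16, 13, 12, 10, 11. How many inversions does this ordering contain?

Sweep left to right; for each value list the smaller values that follow it:
24 → 18, 16, 13, 12, 10, 11 → 6
25 → 18, 16, 13, 12, 10, 11 → 6
18 → 16, 13, 12, 10, 11 → 5
16 → 13, 12, 10, 11 → 4
13 → 12, 10, 11 → 3
12 → 10, 11 → 2
10 → none → 0
11 → none → 0
Sum: 6 + 6 + 5 + 4 + 3 + 2 + 0 + 0 = 26

There are 26 inversions.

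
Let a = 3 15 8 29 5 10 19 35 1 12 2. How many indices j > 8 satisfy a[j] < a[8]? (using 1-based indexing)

3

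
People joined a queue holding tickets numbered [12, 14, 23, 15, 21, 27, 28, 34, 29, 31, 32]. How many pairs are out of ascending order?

Count, for each position, how many later elements it exceeds:
12 → none → 0
14 → none → 0
23 → 15, 21 → 2
15 → none → 0
21 → none → 0
27 → none → 0
28 → none → 0
34 → 29, 31, 32 → 3
29 → none → 0
31 → none → 0
32 → none → 0
Sum: 0 + 0 + 2 + 0 + 0 + 0 + 0 + 3 + 0 + 0 + 0 = 5

5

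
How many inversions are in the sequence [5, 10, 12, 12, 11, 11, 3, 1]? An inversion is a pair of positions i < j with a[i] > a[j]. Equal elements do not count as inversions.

Sweep left to right; for each value list the smaller values that follow it:
5 → 3, 1 → 2
10 → 3, 1 → 2
12 → 11, 11, 3, 1 → 4
12 → 11, 11, 3, 1 → 4
11 → 3, 1 → 2
11 → 3, 1 → 2
3 → 1 → 1
1 → none → 0
Sum: 2 + 2 + 4 + 4 + 2 + 2 + 1 + 0 = 17

17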